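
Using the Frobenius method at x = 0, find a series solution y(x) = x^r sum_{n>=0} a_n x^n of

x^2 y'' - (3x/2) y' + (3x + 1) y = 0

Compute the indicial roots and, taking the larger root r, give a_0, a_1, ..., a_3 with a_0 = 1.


Write in Frobenius form y'' + (p(x)/x) y' + (q(x)/x^2) y = 0:
  p(x) = -3/2,  q(x) = 3x + 1.
Indicial equation: r(r-1) + (-3/2) r + (1) = 0 -> roots r_1 = 2, r_2 = 1/2.
Take r = r_1 = 2. Let y(x) = x^r sum_{n>=0} a_n x^n with a_0 = 1.
Substitute y = x^r sum a_n x^n and match x^{r+n}. The recurrence is
  D(n) a_n + 3 a_{n-1} = 0,  where D(n) = (r+n)(r+n-1) + (-3/2)(r+n) + (1).
  a_n = -3 / D(n) * a_{n-1}.
Since the indicial polynomial factors as (r - r_1)(r - r_2), D(n) = (r_1 + n - r_1)(r_1 + n - r_2) = n(n + 3/2).
Evaluating step by step (a_0 = 1):
  n = 1: D(1) = 1(1 + 3/2) = 5/2; numerator = -3(1) = -3; a_1 = (-3)/(5/2) = -6/5
  n = 2: D(2) = 2(2 + 3/2) = 7; numerator = -3(-6/5) = 18/5; a_2 = (18/5)/(7) = 18/35
  n = 3: D(3) = 3(3 + 3/2) = 27/2; numerator = -3(18/35) = -54/35; a_3 = (-54/35)/(27/2) = -4/35

r = 2; a_0 = 1; a_1 = -6/5; a_2 = 18/35; a_3 = -4/35


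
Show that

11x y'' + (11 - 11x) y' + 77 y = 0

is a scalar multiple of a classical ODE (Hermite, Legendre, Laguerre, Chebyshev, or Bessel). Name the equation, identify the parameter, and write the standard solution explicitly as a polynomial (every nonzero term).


All three coefficients share the factor 11; dividing through by 11 gives  x y'' + (1 - x) y' + 7 y = 0.
This matches the Laguerre equation x y'' + (1 - x) y' + n y = 0 with n = 7; the polynomial solution is L_7(x).
With y = sum_k a_k x^k, matching x^k gives (k+1)k a_{k+1} + (k+1) a_{k+1} - k a_k + n a_k = 0, i.e. (k+1)^2 a_{k+1} = (k - n) a_k = (k - 7) a_k. The right side vanishes at k = 7, so the series terminates at degree 7.
Standard normalization L_n(0) = 1 gives a_0 = 1. Work upward with a_{k+1} = (k - 7) a_k / (k+1)^2:
  a_1 = (0 - 7)(1) / 1^2 = -7/1 = -7
  a_2 = (1 - 7)(-7) / 2^2 = 42/4 = 21/2
  a_3 = (2 - 7)(21/2) / 3^2 = (-105/2)/9 = -35/6
  a_4 = (3 - 7)(-35/6) / 4^2 = (70/3)/16 = 35/24
  a_5 = (4 - 7)(35/24) / 5^2 = (-35/8)/25 = -7/40
  a_6 = (5 - 7)(-7/40) / 6^2 = (7/20)/36 = 7/720
  a_7 = (6 - 7)(7/720) / 7^2 = (-7/720)/49 = -1/5040
Hence L_7(x) = -x^7/5040 + 7 x^6/720 - 7 x^5/40 + 35 x^4/24 - 35 x^3/6 + 21 x^2/2 - 7 x + 1.

L_7(x); series = -x^7/5040 + 7 x^6/720 - 7 x^5/40 + 35 x^4/24 - 35 x^3/6 + 21 x^2/2 - 7 x + 1


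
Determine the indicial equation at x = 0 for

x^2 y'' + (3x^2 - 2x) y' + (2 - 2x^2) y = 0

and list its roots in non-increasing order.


Divide by x^2 to reach normal form y'' + P_1(x) y' + P_2(x) y = 0 with P_1(x) = 3 - 2/x and P_2(x) = -2 + 2/x^2.
x = 0 is a singular point because the y'-coefficient 3 - 2/x has a pole at x = 0 and the y-coefficient -2 + 2/x^2 has a pole at x = 0.
It is a regular singular point because x P_1(x) = p(x) = 3x - 2 and x^2 P_2(x) = q(x) = 2 - 2x^2 are polynomials, hence analytic at x = 0.
p(0) = -2,  q(0) = 2.
Indicial equation: r(r-1) + p(0) r + q(0) = 0, i.e. r^2 + (p(0) - 1) r + q(0) = 0, i.e. r^2 - 3 r + 2 = 0.
Discriminant: (-3)^2 - 4(2) = 1, so r = (3 ± 1)/2.
Solving: r_1 = 2, r_2 = 1.

indicial: r^2 - 3 r + 2 = 0; roots r_1 = 2, r_2 = 1


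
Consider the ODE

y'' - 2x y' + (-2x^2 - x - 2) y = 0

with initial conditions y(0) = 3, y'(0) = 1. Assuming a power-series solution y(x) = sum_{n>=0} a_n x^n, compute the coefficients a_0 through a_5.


Ansatz: y(x) = sum_{n>=0} a_n x^n, so y'(x) = sum_{n>=1} n a_n x^(n-1) and y''(x) = sum_{n>=2} n(n-1) a_n x^(n-2).
Substitute into P(x) y'' + Q(x) y' + R(x) y = 0 with P(x) = 1, Q(x) = -2x, R(x) = -2x^2 - x - 2, and match powers of x.
Initial conditions: a_0 = 3, a_1 = 1.
Setting the coefficient of each power of x to zero and solving order by order (substituting the coefficients already found):
  x^0: 2 a_2 - 2 a_0 = 0  ->  2 a_2 = 2 a_0 = 6  ->  a_2 = 3
  x^1: 6 a_3 - 4 a_1 - a_0 = 0  ->  6 a_3 = 4 a_1 + a_0 = 7  ->  a_3 = 7/6
  x^2: 12 a_4 - 6 a_2 - a_1 - 2 a_0 = 0  ->  12 a_4 = 6 a_2 + a_1 + 2 a_0 = 25  ->  a_4 = 25/12
  x^3: 20 a_5 - 8 a_3 - a_2 - 2 a_1 = 0  ->  20 a_5 = 8 a_3 + a_2 + 2 a_1 = 43/3  ->  a_5 = 43/60
Truncated series: y(x) = 3 + x + 3 x^2 + (7/6) x^3 + (25/12) x^4 + (43/60) x^5 + O(x^6).

a_0 = 3; a_1 = 1; a_2 = 3; a_3 = 7/6; a_4 = 25/12; a_5 = 43/60


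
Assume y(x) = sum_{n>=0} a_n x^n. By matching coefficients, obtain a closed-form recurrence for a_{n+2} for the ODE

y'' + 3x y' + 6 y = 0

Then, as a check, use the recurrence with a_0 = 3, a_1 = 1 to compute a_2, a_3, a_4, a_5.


Substitute y = sum_n a_n x^n.
y''(x) has coefficient (n+2)(n+1) a_{n+2} at x^n;
3 x y'(x) has coefficient 3 n a_n at x^n (shift);
6 y(x) has coefficient 6 a_n at x^n.
Matching x^n: (n+2)(n+1) a_{n+2} + (3n + 6) a_n = 0.
Thus a_{n+2} = (-3n - 6) / ((n+1)(n+2)) * a_n.

Check with a_0 = 3, a_1 = 1 (apply the recurrence for n = 0, 1, 2, 3): a_0 = 3, a_1 = 1, a_2 = -9, a_3 = -3/2, a_4 = 9, a_5 = 9/8.

a_(n+2) = (-3n - 6) / ((n+1)(n+2)) * a_n; check: a_0 = 3, a_1 = 1, a_2 = -9, a_3 = -3/2, a_4 = 9, a_5 = 9/8


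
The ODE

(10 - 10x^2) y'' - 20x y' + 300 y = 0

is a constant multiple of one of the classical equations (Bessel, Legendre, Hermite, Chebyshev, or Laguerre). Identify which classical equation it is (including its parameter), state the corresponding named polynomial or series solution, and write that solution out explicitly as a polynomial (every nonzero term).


All three coefficients share the factor 10; dividing through by 10 gives  (1 - x^2) y'' - 2x y' + 30 y = 0.
This matches the Legendre equation (1 - x^2) y'' - 2x y' + n(n+1) y = 0 (note the -2x y' term) with n(n+1) = 30, so n = 5; the polynomial solution is P_5(x).
With y = sum_k a_k x^k, matching x^k gives (k+2)(k+1) a_{k+2} = [k(k+1) - n(n+1)] a_k = (k - 5)(k + 6) a_k. The right side vanishes at k = 5, so the series with the parity of 5 terminates at degree 5.
Standard normalization (P_n(1) = 1): leading coefficient (2n)!/(2^n (n!)^2) = 3628800/(32*14400) = 63/8, so a_5 = 63/8. Work downward with a_k = (k+1)(k+2) a_{k+2} / ((k - 5)(k + 6)):
  a_3 = (4)(5)(63/8) / ((3 - 5)(3 + 6)) = (315/2)/(-18) = -35/4
  a_1 = (2)(3)(-35/4) / ((1 - 5)(1 + 6)) = (-105/2)/(-28) = 15/8
Hence P_5(x) = 63 x^5/8 - 35 x^3/4 + 15 x/8.

P_5(x); series = 63 x^5/8 - 35 x^3/4 + 15 x/8


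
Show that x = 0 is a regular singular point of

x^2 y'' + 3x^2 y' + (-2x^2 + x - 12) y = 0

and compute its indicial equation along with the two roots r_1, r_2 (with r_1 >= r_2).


Divide by x^2 to reach normal form y'' + P_1(x) y' + P_2(x) y = 0 with P_1(x) = 3 and P_2(x) = -2 + 1/x - 12/x^2.
x = 0 is a singular point because the y-coefficient -2 + 1/x - 12/x^2 has a pole at x = 0.
It is a regular singular point because x P_1(x) = p(x) = 3x and x^2 P_2(x) = q(x) = -2x^2 + x - 12 are polynomials, hence analytic at x = 0.
p(0) = 0,  q(0) = -12.
Indicial equation: r(r-1) + p(0) r + q(0) = 0, i.e. r^2 + (p(0) - 1) r + q(0) = 0, i.e. r^2 - 1 r - 12 = 0.
Discriminant: (-1)^2 - 4(-12) = 49, so r = (1 ± 7)/2.
Solving: r_1 = 4, r_2 = -3.

indicial: r^2 - 1 r - 12 = 0; roots r_1 = 4, r_2 = -3


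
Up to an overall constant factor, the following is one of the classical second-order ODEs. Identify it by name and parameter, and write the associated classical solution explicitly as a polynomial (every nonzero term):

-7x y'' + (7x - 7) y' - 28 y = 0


All three coefficients share the factor -7; dividing through by -7 gives  x y'' + (1 - x) y' + 4 y = 0.
This matches the Laguerre equation x y'' + (1 - x) y' + n y = 0 with n = 4; the polynomial solution is L_4(x).
With y = sum_k a_k x^k, matching x^k gives (k+1)k a_{k+1} + (k+1) a_{k+1} - k a_k + n a_k = 0, i.e. (k+1)^2 a_{k+1} = (k - n) a_k = (k - 4) a_k. The right side vanishes at k = 4, so the series terminates at degree 4.
Standard normalization L_n(0) = 1 gives a_0 = 1. Work upward with a_{k+1} = (k - 4) a_k / (k+1)^2:
  a_1 = (0 - 4)(1) / 1^2 = -4/1 = -4
  a_2 = (1 - 4)(-4) / 2^2 = 12/4 = 3
  a_3 = (2 - 4)(3) / 3^2 = -6/9 = -2/3
  a_4 = (3 - 4)(-2/3) / 4^2 = (2/3)/16 = 1/24
Hence L_4(x) = x^4/24 - 2 x^3/3 + 3 x^2 - 4 x + 1.

L_4(x); series = x^4/24 - 2 x^3/3 + 3 x^2 - 4 x + 1


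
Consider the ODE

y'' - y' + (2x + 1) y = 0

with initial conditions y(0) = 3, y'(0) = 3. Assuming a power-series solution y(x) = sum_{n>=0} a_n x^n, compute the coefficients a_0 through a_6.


Ansatz: y(x) = sum_{n>=0} a_n x^n, so y'(x) = sum_{n>=1} n a_n x^(n-1) and y''(x) = sum_{n>=2} n(n-1) a_n x^(n-2).
Substitute into P(x) y'' + Q(x) y' + R(x) y = 0 with P(x) = 1, Q(x) = -1, R(x) = 2x + 1, and match powers of x.
Initial conditions: a_0 = 3, a_1 = 3.
Setting the coefficient of each power of x to zero and solving order by order (substituting the coefficients already found):
  x^0: 2 a_2 - a_1 + a_0 = 0  ->  2 a_2 = a_1 - a_0 = 0  ->  a_2 = 0
  x^1: 6 a_3 - 2 a_2 + a_1 + 2 a_0 = 0  ->  6 a_3 = 2 a_2 - a_1 - 2 a_0 = -9  ->  a_3 = -3/2
  x^2: 12 a_4 - 3 a_3 + a_2 + 2 a_1 = 0  ->  12 a_4 = 3 a_3 - a_2 - 2 a_1 = -21/2  ->  a_4 = -7/8
  x^3: 20 a_5 - 4 a_4 + a_3 + 2 a_2 = 0  ->  20 a_5 = 4 a_4 - a_3 - 2 a_2 = -2  ->  a_5 = -1/10
  x^4: 30 a_6 - 5 a_5 + a_4 + 2 a_3 = 0  ->  30 a_6 = 5 a_5 - a_4 - 2 a_3 = 27/8  ->  a_6 = 9/80
Truncated series: y(x) = 3 + 3 x - (3/2) x^3 - (7/8) x^4 - (1/10) x^5 + (9/80) x^6 + O(x^7).

a_0 = 3; a_1 = 3; a_2 = 0; a_3 = -3/2; a_4 = -7/8; a_5 = -1/10; a_6 = 9/80


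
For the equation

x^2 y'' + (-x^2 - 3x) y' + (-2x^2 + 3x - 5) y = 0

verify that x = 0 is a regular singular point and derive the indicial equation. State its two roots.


Divide by x^2 to reach normal form y'' + P_1(x) y' + P_2(x) y = 0 with P_1(x) = -1 - 3/x and P_2(x) = -2 + 3/x - 5/x^2.
x = 0 is a singular point because the y'-coefficient -1 - 3/x has a pole at x = 0 and the y-coefficient -2 + 3/x - 5/x^2 has a pole at x = 0.
It is a regular singular point because x P_1(x) = p(x) = -x - 3 and x^2 P_2(x) = q(x) = -2x^2 + 3x - 5 are polynomials, hence analytic at x = 0.
p(0) = -3,  q(0) = -5.
Indicial equation: r(r-1) + p(0) r + q(0) = 0, i.e. r^2 + (p(0) - 1) r + q(0) = 0, i.e. r^2 - 4 r - 5 = 0.
Discriminant: (-4)^2 - 4(-5) = 36, so r = (4 ± 6)/2.
Solving: r_1 = 5, r_2 = -1.

indicial: r^2 - 4 r - 5 = 0; roots r_1 = 5, r_2 = -1


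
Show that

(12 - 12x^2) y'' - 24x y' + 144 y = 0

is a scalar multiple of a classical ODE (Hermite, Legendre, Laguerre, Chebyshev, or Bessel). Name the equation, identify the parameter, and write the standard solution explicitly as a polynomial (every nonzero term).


All three coefficients share the factor 12; dividing through by 12 gives  (1 - x^2) y'' - 2x y' + 12 y = 0.
This matches the Legendre equation (1 - x^2) y'' - 2x y' + n(n+1) y = 0 (note the -2x y' term) with n(n+1) = 12, so n = 3; the polynomial solution is P_3(x).
With y = sum_k a_k x^k, matching x^k gives (k+2)(k+1) a_{k+2} = [k(k+1) - n(n+1)] a_k = (k - 3)(k + 4) a_k. The right side vanishes at k = 3, so the series with the parity of 3 terminates at degree 3.
Standard normalization (P_n(1) = 1): leading coefficient (2n)!/(2^n (n!)^2) = 720/(8*36) = 5/2, so a_3 = 5/2. Work downward with a_k = (k+1)(k+2) a_{k+2} / ((k - 3)(k + 4)):
  a_1 = (2)(3)(5/2) / ((1 - 3)(1 + 4)) = 15/(-10) = -3/2
Hence P_3(x) = 5 x^3/2 - 3 x/2.

P_3(x); series = 5 x^3/2 - 3 x/2


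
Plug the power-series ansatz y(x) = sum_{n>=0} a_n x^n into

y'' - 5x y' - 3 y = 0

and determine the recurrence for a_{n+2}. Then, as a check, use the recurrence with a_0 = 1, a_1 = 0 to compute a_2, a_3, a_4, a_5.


Substitute y = sum_n a_n x^n.
y''(x) has coefficient (n+2)(n+1) a_{n+2} at x^n;
-5 x y'(x) has coefficient -5 n a_n at x^n (shift);
-3 y(x) has coefficient -3 a_n at x^n.
Matching x^n: (n+2)(n+1) a_{n+2} + (-5n - 3) a_n = 0.
Thus a_{n+2} = (5n + 3) / ((n+1)(n+2)) * a_n.

Check with a_0 = 1, a_1 = 0 (apply the recurrence for n = 0, 1, 2, 3): a_0 = 1, a_1 = 0, a_2 = 3/2, a_3 = 0, a_4 = 13/8, a_5 = 0.

a_(n+2) = (5n + 3) / ((n+1)(n+2)) * a_n; check: a_0 = 1, a_1 = 0, a_2 = 3/2, a_3 = 0, a_4 = 13/8, a_5 = 0


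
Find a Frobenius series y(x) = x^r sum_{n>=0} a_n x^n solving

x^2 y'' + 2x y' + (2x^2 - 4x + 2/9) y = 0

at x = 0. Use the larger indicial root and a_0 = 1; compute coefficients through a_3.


Write in Frobenius form y'' + (p(x)/x) y' + (q(x)/x^2) y = 0:
  p(x) = 2,  q(x) = 2x^2 - 4x + 2/9.
Indicial equation: r(r-1) + (2) r + (2/9) = 0 -> roots r_1 = -1/3, r_2 = -2/3.
Take r = r_1 = -1/3. Let y(x) = x^r sum_{n>=0} a_n x^n with a_0 = 1.
Substitute y = x^r sum a_n x^n and match x^{r+n}. The recurrence is
  D(n) a_n - 4 a_{n-1} + 2 a_{n-2} = 0,  where D(n) = (r+n)(r+n-1) + (2)(r+n) + (2/9).
  a_n = [4 a_{n-1} - 2 a_{n-2}] / D(n).
Since the indicial polynomial factors as (r - r_1)(r - r_2), D(n) = (r_1 + n - r_1)(r_1 + n - r_2) = n(n + 1/3).
Evaluating step by step (a_0 = 1):
  n = 1: D(1) = 1(1 + 1/3) = 4/3; numerator = 4(1) = 4; a_1 = (4)/(4/3) = 3
  n = 2: D(2) = 2(2 + 1/3) = 14/3; numerator = 4(3) - 2(1) = 10; a_2 = (10)/(14/3) = 15/7
  n = 3: D(3) = 3(3 + 1/3) = 10; numerator = 4(15/7) - 2(3) = 18/7; a_3 = (18/7)/(10) = 9/35

r = -1/3; a_0 = 1; a_1 = 3; a_2 = 15/7; a_3 = 9/35


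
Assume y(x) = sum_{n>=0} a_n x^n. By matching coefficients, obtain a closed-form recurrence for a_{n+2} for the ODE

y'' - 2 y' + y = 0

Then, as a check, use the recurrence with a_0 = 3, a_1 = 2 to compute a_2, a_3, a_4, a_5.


Substitute y = sum_n a_n x^n.
y''(x) has coefficient (n+2)(n+1) a_{n+2} at x^n;
-2 y'(x) has coefficient -2 (n+1) a_{n+1} at x^n;
y(x) has coefficient 1 a_n at x^n.
Matching x^n: (n+2)(n+1) a_{n+2} - 2 (n+1) a_{n+1} + 1 a_n = 0.
Thus a_{n+2} = [2 (n+1) a_{n+1} - 1 a_n] / ((n+1)(n+2)).

Check with a_0 = 3, a_1 = 2 (apply the recurrence for n = 0, 1, 2, 3): a_0 = 3, a_1 = 2, a_2 = 1/2, a_3 = 0, a_4 = -1/24, a_5 = -1/60.

a_(n+2) = [2 (n+1) a_(n+1) - 1 a_n] / ((n+1)(n+2)); check: a_0 = 3, a_1 = 2, a_2 = 1/2, a_3 = 0, a_4 = -1/24, a_5 = -1/60


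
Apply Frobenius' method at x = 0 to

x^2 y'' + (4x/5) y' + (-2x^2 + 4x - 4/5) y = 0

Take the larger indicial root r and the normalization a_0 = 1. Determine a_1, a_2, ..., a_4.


Write in Frobenius form y'' + (p(x)/x) y' + (q(x)/x^2) y = 0:
  p(x) = 4/5,  q(x) = -2x^2 + 4x - 4/5.
Indicial equation: r(r-1) + (4/5) r + (-4/5) = 0 -> roots r_1 = 1, r_2 = -4/5.
Take r = r_1 = 1. Let y(x) = x^r sum_{n>=0} a_n x^n with a_0 = 1.
Substitute y = x^r sum a_n x^n and match x^{r+n}. The recurrence is
  D(n) a_n + 4 a_{n-1} - 2 a_{n-2} = 0,  where D(n) = (r+n)(r+n-1) + (4/5)(r+n) + (-4/5).
  a_n = [-4 a_{n-1} + 2 a_{n-2}] / D(n).
Since the indicial polynomial factors as (r - r_1)(r - r_2), D(n) = (r_1 + n - r_1)(r_1 + n - r_2) = n(n + 9/5).
Evaluating step by step (a_0 = 1):
  n = 1: D(1) = 1(1 + 9/5) = 14/5; numerator = -4(1) = -4; a_1 = (-4)/(14/5) = -10/7
  n = 2: D(2) = 2(2 + 9/5) = 38/5; numerator = -4(-10/7) + 2(1) = 54/7; a_2 = (54/7)/(38/5) = 135/133
  n = 3: D(3) = 3(3 + 9/5) = 72/5; numerator = -4(135/133) + 2(-10/7) = -920/133; a_3 = (-920/133)/(72/5) = -575/1197
  n = 4: D(4) = 4(4 + 9/5) = 116/5; numerator = -4(-575/1197) + 2(135/133) = 4730/1197; a_4 = (4730/1197)/(116/5) = 11825/69426

r = 1; a_0 = 1; a_1 = -10/7; a_2 = 135/133; a_3 = -575/1197; a_4 = 11825/69426


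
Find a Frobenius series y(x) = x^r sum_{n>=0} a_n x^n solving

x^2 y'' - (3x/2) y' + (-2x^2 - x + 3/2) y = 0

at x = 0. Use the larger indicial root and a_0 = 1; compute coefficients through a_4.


Write in Frobenius form y'' + (p(x)/x) y' + (q(x)/x^2) y = 0:
  p(x) = -3/2,  q(x) = -2x^2 - x + 3/2.
Indicial equation: r(r-1) + (-3/2) r + (3/2) = 0 -> roots r_1 = 3/2, r_2 = 1.
Take r = r_1 = 3/2. Let y(x) = x^r sum_{n>=0} a_n x^n with a_0 = 1.
Substitute y = x^r sum a_n x^n and match x^{r+n}. The recurrence is
  D(n) a_n - 1 a_{n-1} - 2 a_{n-2} = 0,  where D(n) = (r+n)(r+n-1) + (-3/2)(r+n) + (3/2).
  a_n = [1 a_{n-1} + 2 a_{n-2}] / D(n).
Since the indicial polynomial factors as (r - r_1)(r - r_2), D(n) = (r_1 + n - r_1)(r_1 + n - r_2) = n(n + 1/2).
Evaluating step by step (a_0 = 1):
  n = 1: D(1) = 1(1 + 1/2) = 3/2; numerator = 1(1) = 1; a_1 = (1)/(3/2) = 2/3
  n = 2: D(2) = 2(2 + 1/2) = 5; numerator = 1(2/3) + 2(1) = 8/3; a_2 = (8/3)/(5) = 8/15
  n = 3: D(3) = 3(3 + 1/2) = 21/2; numerator = 1(8/15) + 2(2/3) = 28/15; a_3 = (28/15)/(21/2) = 8/45
  n = 4: D(4) = 4(4 + 1/2) = 18; numerator = 1(8/45) + 2(8/15) = 56/45; a_4 = (56/45)/(18) = 28/405

r = 3/2; a_0 = 1; a_1 = 2/3; a_2 = 8/15; a_3 = 8/45; a_4 = 28/405


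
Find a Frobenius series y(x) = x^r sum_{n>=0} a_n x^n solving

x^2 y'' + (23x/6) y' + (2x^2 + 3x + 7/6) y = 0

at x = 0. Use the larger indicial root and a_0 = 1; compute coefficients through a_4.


Write in Frobenius form y'' + (p(x)/x) y' + (q(x)/x^2) y = 0:
  p(x) = 23/6,  q(x) = 2x^2 + 3x + 7/6.
Indicial equation: r(r-1) + (23/6) r + (7/6) = 0 -> roots r_1 = -1/2, r_2 = -7/3.
Take r = r_1 = -1/2. Let y(x) = x^r sum_{n>=0} a_n x^n with a_0 = 1.
Substitute y = x^r sum a_n x^n and match x^{r+n}. The recurrence is
  D(n) a_n + 3 a_{n-1} + 2 a_{n-2} = 0,  where D(n) = (r+n)(r+n-1) + (23/6)(r+n) + (7/6).
  a_n = [-3 a_{n-1} - 2 a_{n-2}] / D(n).
Since the indicial polynomial factors as (r - r_1)(r - r_2), D(n) = (r_1 + n - r_1)(r_1 + n - r_2) = n(n + 11/6).
Evaluating step by step (a_0 = 1):
  n = 1: D(1) = 1(1 + 11/6) = 17/6; numerator = -3(1) = -3; a_1 = (-3)/(17/6) = -18/17
  n = 2: D(2) = 2(2 + 11/6) = 23/3; numerator = -3(-18/17) - 2(1) = 20/17; a_2 = (20/17)/(23/3) = 60/391
  n = 3: D(3) = 3(3 + 11/6) = 29/2; numerator = -3(60/391) - 2(-18/17) = 648/391; a_3 = (648/391)/(29/2) = 1296/11339
  n = 4: D(4) = 4(4 + 11/6) = 70/3; numerator = -3(1296/11339) - 2(60/391) = -7368/11339; a_4 = (-7368/11339)/(70/3) = -11052/396865

r = -1/2; a_0 = 1; a_1 = -18/17; a_2 = 60/391; a_3 = 1296/11339; a_4 = -11052/396865


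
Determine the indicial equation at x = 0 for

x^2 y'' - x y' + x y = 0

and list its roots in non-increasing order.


Divide by x^2 to reach normal form y'' + P_1(x) y' + P_2(x) y = 0 with P_1(x) = -1/x and P_2(x) = 1/x.
x = 0 is a singular point because the y'-coefficient -1/x has a pole at x = 0 and the y-coefficient 1/x has a pole at x = 0.
It is a regular singular point because x P_1(x) = p(x) = -1 and x^2 P_2(x) = q(x) = x are polynomials, hence analytic at x = 0.
p(0) = -1,  q(0) = 0.
Indicial equation: r(r-1) + p(0) r + q(0) = 0, i.e. r^2 + (p(0) - 1) r + q(0) = 0, i.e. r^2 - 2 r = 0.
Discriminant: (-2)^2 - 4(0) = 4, so r = (2 ± 2)/2.
Solving: r_1 = 2, r_2 = 0.

indicial: r^2 - 2 r = 0; roots r_1 = 2, r_2 = 0


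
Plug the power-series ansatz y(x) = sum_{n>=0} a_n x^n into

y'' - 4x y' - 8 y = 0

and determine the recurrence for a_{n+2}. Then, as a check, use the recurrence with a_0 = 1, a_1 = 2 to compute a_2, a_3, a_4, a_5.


Substitute y = sum_n a_n x^n.
y''(x) has coefficient (n+2)(n+1) a_{n+2} at x^n;
-4 x y'(x) has coefficient -4 n a_n at x^n (shift);
-8 y(x) has coefficient -8 a_n at x^n.
Matching x^n: (n+2)(n+1) a_{n+2} + (-4n - 8) a_n = 0.
Thus a_{n+2} = (4n + 8) / ((n+1)(n+2)) * a_n.

Check with a_0 = 1, a_1 = 2 (apply the recurrence for n = 0, 1, 2, 3): a_0 = 1, a_1 = 2, a_2 = 4, a_3 = 4, a_4 = 16/3, a_5 = 4.

a_(n+2) = (4n + 8) / ((n+1)(n+2)) * a_n; check: a_0 = 1, a_1 = 2, a_2 = 4, a_3 = 4, a_4 = 16/3, a_5 = 4


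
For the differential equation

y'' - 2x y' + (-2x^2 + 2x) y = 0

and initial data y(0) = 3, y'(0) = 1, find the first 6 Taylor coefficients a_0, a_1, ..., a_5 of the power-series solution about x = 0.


Ansatz: y(x) = sum_{n>=0} a_n x^n, so y'(x) = sum_{n>=1} n a_n x^(n-1) and y''(x) = sum_{n>=2} n(n-1) a_n x^(n-2).
Substitute into P(x) y'' + Q(x) y' + R(x) y = 0 with P(x) = 1, Q(x) = -2x, R(x) = -2x^2 + 2x, and match powers of x.
Initial conditions: a_0 = 3, a_1 = 1.
Setting the coefficient of each power of x to zero and solving order by order (substituting the coefficients already found):
  x^0: 2 a_2 = 0  ->  a_2 = 0
  x^1: 6 a_3 - 2 a_1 + 2 a_0 = 0  ->  6 a_3 = 2 a_1 - 2 a_0 = -4  ->  a_3 = -2/3
  x^2: 12 a_4 - 4 a_2 + 2 a_1 - 2 a_0 = 0  ->  12 a_4 = 4 a_2 - 2 a_1 + 2 a_0 = 4  ->  a_4 = 1/3
  x^3: 20 a_5 - 6 a_3 + 2 a_2 - 2 a_1 = 0  ->  20 a_5 = 6 a_3 - 2 a_2 + 2 a_1 = -2  ->  a_5 = -1/10
Truncated series: y(x) = 3 + x - (2/3) x^3 + (1/3) x^4 - (1/10) x^5 + O(x^6).

a_0 = 3; a_1 = 1; a_2 = 0; a_3 = -2/3; a_4 = 1/3; a_5 = -1/10


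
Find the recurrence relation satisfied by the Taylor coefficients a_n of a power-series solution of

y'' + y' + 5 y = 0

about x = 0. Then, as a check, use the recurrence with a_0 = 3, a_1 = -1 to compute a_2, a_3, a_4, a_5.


Substitute y = sum_n a_n x^n.
y''(x) has coefficient (n+2)(n+1) a_{n+2} at x^n;
y'(x) has coefficient (n+1) a_{n+1} at x^n;
5 y(x) has coefficient 5 a_n at x^n.
Matching x^n: (n+2)(n+1) a_{n+2} + (n+1) a_{n+1} + 5 a_n = 0.
Thus a_{n+2} = [-(n+1) a_{n+1} - 5 a_n] / ((n+1)(n+2)).

Check with a_0 = 3, a_1 = -1 (apply the recurrence for n = 0, 1, 2, 3): a_0 = 3, a_1 = -1, a_2 = -7, a_3 = 19/6, a_4 = 17/8, a_5 = -73/60.

a_(n+2) = [-(n+1) a_(n+1) - 5 a_n] / ((n+1)(n+2)); check: a_0 = 3, a_1 = -1, a_2 = -7, a_3 = 19/6, a_4 = 17/8, a_5 = -73/60


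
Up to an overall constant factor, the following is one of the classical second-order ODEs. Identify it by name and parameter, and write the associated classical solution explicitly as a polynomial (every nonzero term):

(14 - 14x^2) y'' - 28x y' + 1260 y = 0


All three coefficients share the factor 14; dividing through by 14 gives  (1 - x^2) y'' - 2x y' + 90 y = 0.
This matches the Legendre equation (1 - x^2) y'' - 2x y' + n(n+1) y = 0 (note the -2x y' term) with n(n+1) = 90, so n = 9; the polynomial solution is P_9(x).
With y = sum_k a_k x^k, matching x^k gives (k+2)(k+1) a_{k+2} = [k(k+1) - n(n+1)] a_k = (k - 9)(k + 10) a_k. The right side vanishes at k = 9, so the series with the parity of 9 terminates at degree 9.
Standard normalization (P_n(1) = 1): leading coefficient (2n)!/(2^n (n!)^2) = 6402373705728000/(512*131681894400) = 12155/128, so a_9 = 12155/128. Work downward with a_k = (k+1)(k+2) a_{k+2} / ((k - 9)(k + 10)):
  a_7 = (8)(9)(12155/128) / ((7 - 9)(7 + 10)) = (109395/16)/(-34) = -6435/32
  a_5 = (6)(7)(-6435/32) / ((5 - 9)(5 + 10)) = (-135135/16)/(-60) = 9009/64
  a_3 = (4)(5)(9009/64) / ((3 - 9)(3 + 10)) = (45045/16)/(-78) = -1155/32
  a_1 = (2)(3)(-1155/32) / ((1 - 9)(1 + 10)) = (-3465/16)/(-88) = 315/128
Hence P_9(x) = 12155 x^9/128 - 6435 x^7/32 + 9009 x^5/64 - 1155 x^3/32 + 315 x/128.

P_9(x); series = 12155 x^9/128 - 6435 x^7/32 + 9009 x^5/64 - 1155 x^3/32 + 315 x/128


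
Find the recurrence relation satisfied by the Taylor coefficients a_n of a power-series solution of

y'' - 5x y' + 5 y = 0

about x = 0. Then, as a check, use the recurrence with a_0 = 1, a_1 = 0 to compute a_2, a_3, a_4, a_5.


Substitute y = sum_n a_n x^n.
y''(x) has coefficient (n+2)(n+1) a_{n+2} at x^n;
-5 x y'(x) has coefficient -5 n a_n at x^n (shift);
5 y(x) has coefficient 5 a_n at x^n.
Matching x^n: (n+2)(n+1) a_{n+2} + (-5n + 5) a_n = 0.
Thus a_{n+2} = (5n - 5) / ((n+1)(n+2)) * a_n.

Check with a_0 = 1, a_1 = 0 (apply the recurrence for n = 0, 1, 2, 3): a_0 = 1, a_1 = 0, a_2 = -5/2, a_3 = 0, a_4 = -25/24, a_5 = 0.

a_(n+2) = (5n - 5) / ((n+1)(n+2)) * a_n; check: a_0 = 1, a_1 = 0, a_2 = -5/2, a_3 = 0, a_4 = -25/24, a_5 = 0


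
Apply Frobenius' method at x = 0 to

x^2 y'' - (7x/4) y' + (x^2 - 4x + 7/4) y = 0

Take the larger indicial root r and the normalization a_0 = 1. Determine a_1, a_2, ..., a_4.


Write in Frobenius form y'' + (p(x)/x) y' + (q(x)/x^2) y = 0:
  p(x) = -7/4,  q(x) = x^2 - 4x + 7/4.
Indicial equation: r(r-1) + (-7/4) r + (7/4) = 0 -> roots r_1 = 7/4, r_2 = 1.
Take r = r_1 = 7/4. Let y(x) = x^r sum_{n>=0} a_n x^n with a_0 = 1.
Substitute y = x^r sum a_n x^n and match x^{r+n}. The recurrence is
  D(n) a_n - 4 a_{n-1} + 1 a_{n-2} = 0,  where D(n) = (r+n)(r+n-1) + (-7/4)(r+n) + (7/4).
  a_n = [4 a_{n-1} - 1 a_{n-2}] / D(n).
Since the indicial polynomial factors as (r - r_1)(r - r_2), D(n) = (r_1 + n - r_1)(r_1 + n - r_2) = n(n + 3/4).
Evaluating step by step (a_0 = 1):
  n = 1: D(1) = 1(1 + 3/4) = 7/4; numerator = 4(1) = 4; a_1 = (4)/(7/4) = 16/7
  n = 2: D(2) = 2(2 + 3/4) = 11/2; numerator = 4(16/7) - 1(1) = 57/7; a_2 = (57/7)/(11/2) = 114/77
  n = 3: D(3) = 3(3 + 3/4) = 45/4; numerator = 4(114/77) - 1(16/7) = 40/11; a_3 = (40/11)/(45/4) = 32/99
  n = 4: D(4) = 4(4 + 3/4) = 19; numerator = 4(32/99) - 1(114/77) = -130/693; a_4 = (-130/693)/(19) = -130/13167

r = 7/4; a_0 = 1; a_1 = 16/7; a_2 = 114/77; a_3 = 32/99; a_4 = -130/13167


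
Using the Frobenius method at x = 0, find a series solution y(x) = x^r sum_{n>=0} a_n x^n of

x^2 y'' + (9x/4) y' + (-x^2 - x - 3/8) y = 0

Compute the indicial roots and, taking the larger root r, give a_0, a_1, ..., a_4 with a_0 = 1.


Write in Frobenius form y'' + (p(x)/x) y' + (q(x)/x^2) y = 0:
  p(x) = 9/4,  q(x) = -x^2 - x - 3/8.
Indicial equation: r(r-1) + (9/4) r + (-3/8) = 0 -> roots r_1 = 1/4, r_2 = -3/2.
Take r = r_1 = 1/4. Let y(x) = x^r sum_{n>=0} a_n x^n with a_0 = 1.
Substitute y = x^r sum a_n x^n and match x^{r+n}. The recurrence is
  D(n) a_n - 1 a_{n-1} - 1 a_{n-2} = 0,  where D(n) = (r+n)(r+n-1) + (9/4)(r+n) + (-3/8).
  a_n = [1 a_{n-1} + 1 a_{n-2}] / D(n).
Since the indicial polynomial factors as (r - r_1)(r - r_2), D(n) = (r_1 + n - r_1)(r_1 + n - r_2) = n(n + 7/4).
Evaluating step by step (a_0 = 1):
  n = 1: D(1) = 1(1 + 7/4) = 11/4; numerator = 1(1) = 1; a_1 = (1)/(11/4) = 4/11
  n = 2: D(2) = 2(2 + 7/4) = 15/2; numerator = 1(4/11) + 1(1) = 15/11; a_2 = (15/11)/(15/2) = 2/11
  n = 3: D(3) = 3(3 + 7/4) = 57/4; numerator = 1(2/11) + 1(4/11) = 6/11; a_3 = (6/11)/(57/4) = 8/209
  n = 4: D(4) = 4(4 + 7/4) = 23; numerator = 1(8/209) + 1(2/11) = 46/209; a_4 = (46/209)/(23) = 2/209

r = 1/4; a_0 = 1; a_1 = 4/11; a_2 = 2/11; a_3 = 8/209; a_4 = 2/209


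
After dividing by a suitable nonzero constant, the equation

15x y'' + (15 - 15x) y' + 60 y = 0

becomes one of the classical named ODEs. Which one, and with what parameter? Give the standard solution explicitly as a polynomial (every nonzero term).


All three coefficients share the factor 15; dividing through by 15 gives  x y'' + (1 - x) y' + 4 y = 0.
This matches the Laguerre equation x y'' + (1 - x) y' + n y = 0 with n = 4; the polynomial solution is L_4(x).
With y = sum_k a_k x^k, matching x^k gives (k+1)k a_{k+1} + (k+1) a_{k+1} - k a_k + n a_k = 0, i.e. (k+1)^2 a_{k+1} = (k - n) a_k = (k - 4) a_k. The right side vanishes at k = 4, so the series terminates at degree 4.
Standard normalization L_n(0) = 1 gives a_0 = 1. Work upward with a_{k+1} = (k - 4) a_k / (k+1)^2:
  a_1 = (0 - 4)(1) / 1^2 = -4/1 = -4
  a_2 = (1 - 4)(-4) / 2^2 = 12/4 = 3
  a_3 = (2 - 4)(3) / 3^2 = -6/9 = -2/3
  a_4 = (3 - 4)(-2/3) / 4^2 = (2/3)/16 = 1/24
Hence L_4(x) = x^4/24 - 2 x^3/3 + 3 x^2 - 4 x + 1.

L_4(x); series = x^4/24 - 2 x^3/3 + 3 x^2 - 4 x + 1


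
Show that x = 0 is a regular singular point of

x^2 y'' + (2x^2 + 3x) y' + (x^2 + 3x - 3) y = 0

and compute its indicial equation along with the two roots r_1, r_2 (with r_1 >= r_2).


Divide by x^2 to reach normal form y'' + P_1(x) y' + P_2(x) y = 0 with P_1(x) = 2 + 3/x and P_2(x) = 1 + 3/x - 3/x^2.
x = 0 is a singular point because the y'-coefficient 2 + 3/x has a pole at x = 0 and the y-coefficient 1 + 3/x - 3/x^2 has a pole at x = 0.
It is a regular singular point because x P_1(x) = p(x) = 2x + 3 and x^2 P_2(x) = q(x) = x^2 + 3x - 3 are polynomials, hence analytic at x = 0.
p(0) = 3,  q(0) = -3.
Indicial equation: r(r-1) + p(0) r + q(0) = 0, i.e. r^2 + (p(0) - 1) r + q(0) = 0, i.e. r^2 + 2 r - 3 = 0.
Discriminant: (2)^2 - 4(-3) = 16, so r = (-2 ± 4)/2.
Solving: r_1 = 1, r_2 = -3.

indicial: r^2 + 2 r - 3 = 0; roots r_1 = 1, r_2 = -3


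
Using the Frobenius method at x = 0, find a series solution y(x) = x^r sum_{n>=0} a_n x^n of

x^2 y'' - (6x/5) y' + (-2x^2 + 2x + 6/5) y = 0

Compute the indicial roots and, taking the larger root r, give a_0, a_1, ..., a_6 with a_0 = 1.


Write in Frobenius form y'' + (p(x)/x) y' + (q(x)/x^2) y = 0:
  p(x) = -6/5,  q(x) = -2x^2 + 2x + 6/5.
Indicial equation: r(r-1) + (-6/5) r + (6/5) = 0 -> roots r_1 = 6/5, r_2 = 1.
Take r = r_1 = 6/5. Let y(x) = x^r sum_{n>=0} a_n x^n with a_0 = 1.
Substitute y = x^r sum a_n x^n and match x^{r+n}. The recurrence is
  D(n) a_n + 2 a_{n-1} - 2 a_{n-2} = 0,  where D(n) = (r+n)(r+n-1) + (-6/5)(r+n) + (6/5).
  a_n = [-2 a_{n-1} + 2 a_{n-2}] / D(n).
Since the indicial polynomial factors as (r - r_1)(r - r_2), D(n) = (r_1 + n - r_1)(r_1 + n - r_2) = n(n + 1/5).
Evaluating step by step (a_0 = 1):
  n = 1: D(1) = 1(1 + 1/5) = 6/5; numerator = -2(1) = -2; a_1 = (-2)/(6/5) = -5/3
  n = 2: D(2) = 2(2 + 1/5) = 22/5; numerator = -2(-5/3) + 2(1) = 16/3; a_2 = (16/3)/(22/5) = 40/33
  n = 3: D(3) = 3(3 + 1/5) = 48/5; numerator = -2(40/33) + 2(-5/3) = -190/33; a_3 = (-190/33)/(48/5) = -475/792
  n = 4: D(4) = 4(4 + 1/5) = 84/5; numerator = -2(-475/792) + 2(40/33) = 1435/396; a_4 = (1435/396)/(84/5) = 1025/4752
  n = 5: D(5) = 5(5 + 1/5) = 26; numerator = -2(1025/4752) + 2(-475/792) = -3875/2376; a_5 = (-3875/2376)/(26) = -3875/61776
  n = 6: D(6) = 6(6 + 1/5) = 186/5; numerator = -2(-3875/61776) + 2(1025/4752) = 2150/3861; a_6 = (2150/3861)/(186/5) = 5375/359073

r = 6/5; a_0 = 1; a_1 = -5/3; a_2 = 40/33; a_3 = -475/792; a_4 = 1025/4752; a_5 = -3875/61776; a_6 = 5375/359073


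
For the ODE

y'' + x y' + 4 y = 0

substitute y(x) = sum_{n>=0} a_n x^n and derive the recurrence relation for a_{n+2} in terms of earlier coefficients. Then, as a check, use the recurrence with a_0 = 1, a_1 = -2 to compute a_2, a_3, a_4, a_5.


Substitute y = sum_n a_n x^n.
y''(x) has coefficient (n+2)(n+1) a_{n+2} at x^n;
x y'(x) has coefficient n a_n at x^n (shift);
4 y(x) has coefficient 4 a_n at x^n.
Matching x^n: (n+2)(n+1) a_{n+2} + (n + 4) a_n = 0.
Thus a_{n+2} = (-n - 4) / ((n+1)(n+2)) * a_n.

Check with a_0 = 1, a_1 = -2 (apply the recurrence for n = 0, 1, 2, 3): a_0 = 1, a_1 = -2, a_2 = -2, a_3 = 5/3, a_4 = 1, a_5 = -7/12.

a_(n+2) = (-n - 4) / ((n+1)(n+2)) * a_n; check: a_0 = 1, a_1 = -2, a_2 = -2, a_3 = 5/3, a_4 = 1, a_5 = -7/12


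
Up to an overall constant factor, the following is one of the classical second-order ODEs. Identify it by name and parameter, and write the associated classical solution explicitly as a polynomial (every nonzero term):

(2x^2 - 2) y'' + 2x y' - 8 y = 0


All three coefficients share the factor -2; dividing through by -2 gives  (1 - x^2) y'' - x y' + 4 y = 0.
This matches the Chebyshev equation (1 - x^2) y'' - x y' + n^2 y = 0 (note the -x y' term, not -2x y') with n^2 = 4, so n = 2; the polynomial solution is T_2(x).
With y = sum_k a_k x^k, matching x^k gives (k+2)(k+1) a_{k+2} = (k^2 - n^2) a_k = (k - 2)(k + 2) a_k. The right side vanishes at k = 2, so the series with the parity of 2 terminates at degree 2.
Standard normalization: leading coefficient of T_n is 2^(n-1), so a_2 = 2^1 = 2. Work downward with a_k = (k+1)(k+2) a_{k+2} / ((k - 2)(k + 2)):
  a_0 = (1)(2)(2) / ((0 - 2)(0 + 2)) = 4/(-4) = -1
Hence T_2(x) = 2 x^2 - 1.

T_2(x); series = 2 x^2 - 1


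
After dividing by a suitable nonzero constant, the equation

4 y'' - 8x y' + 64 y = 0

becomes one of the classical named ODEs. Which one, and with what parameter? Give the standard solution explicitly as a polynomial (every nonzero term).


All three coefficients share the factor 4; dividing through by 4 gives  y'' - 2x y' + 16 y = 0.
This matches the Hermite equation y'' - 2x y' + 2n y = 0 with 2n = 16, so n = 8; the polynomial solution is H_8(x).
With y = sum_k a_k x^k, matching x^k gives (k+2)(k+1) a_{k+2} = 2(k - n) a_k = 2(k - 8) a_k. The right side vanishes at k = 8, so the series with the parity of 8 terminates at degree 8.
Standard normalization: leading coefficient of H_n is 2^n, so a_8 = 2^8 = 256. Work downward with a_k = (k+1)(k+2) a_{k+2} / (2(k - n)):
  a_6 = (7)(8)(256) / (2(6 - 8)) = 14336/(-4) = -3584
  a_4 = (5)(6)(-3584) / (2(4 - 8)) = -107520/(-8) = 13440
  a_2 = (3)(4)(13440) / (2(2 - 8)) = 161280/(-12) = -13440
  a_0 = (1)(2)(-13440) / (2(0 - 8)) = -26880/(-16) = 1680
Hence H_8(x) = 256 x^8 - 3584 x^6 + 13440 x^4 - 13440 x^2 + 1680.

H_8(x); series = 256 x^8 - 3584 x^6 + 13440 x^4 - 13440 x^2 + 1680


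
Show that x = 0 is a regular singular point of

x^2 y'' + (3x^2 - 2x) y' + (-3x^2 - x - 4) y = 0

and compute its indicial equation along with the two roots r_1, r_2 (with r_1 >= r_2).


Divide by x^2 to reach normal form y'' + P_1(x) y' + P_2(x) y = 0 with P_1(x) = 3 - 2/x and P_2(x) = -3 - 1/x - 4/x^2.
x = 0 is a singular point because the y'-coefficient 3 - 2/x has a pole at x = 0 and the y-coefficient -3 - 1/x - 4/x^2 has a pole at x = 0.
It is a regular singular point because x P_1(x) = p(x) = 3x - 2 and x^2 P_2(x) = q(x) = -3x^2 - x - 4 are polynomials, hence analytic at x = 0.
p(0) = -2,  q(0) = -4.
Indicial equation: r(r-1) + p(0) r + q(0) = 0, i.e. r^2 + (p(0) - 1) r + q(0) = 0, i.e. r^2 - 3 r - 4 = 0.
Discriminant: (-3)^2 - 4(-4) = 25, so r = (3 ± 5)/2.
Solving: r_1 = 4, r_2 = -1.

indicial: r^2 - 3 r - 4 = 0; roots r_1 = 4, r_2 = -1


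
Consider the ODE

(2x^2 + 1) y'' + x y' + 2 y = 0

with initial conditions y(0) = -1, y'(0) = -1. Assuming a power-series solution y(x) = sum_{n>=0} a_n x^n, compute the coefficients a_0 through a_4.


Ansatz: y(x) = sum_{n>=0} a_n x^n, so y'(x) = sum_{n>=1} n a_n x^(n-1) and y''(x) = sum_{n>=2} n(n-1) a_n x^(n-2).
Substitute into P(x) y'' + Q(x) y' + R(x) y = 0 with P(x) = 2x^2 + 1, Q(x) = x, R(x) = 2, and match powers of x.
Initial conditions: a_0 = -1, a_1 = -1.
Setting the coefficient of each power of x to zero and solving order by order (substituting the coefficients already found):
  x^0: 2 a_2 + 2 a_0 = 0  ->  2 a_2 = -2 a_0 = 2  ->  a_2 = 1
  x^1: 6 a_3 + 3 a_1 = 0  ->  6 a_3 = -3 a_1 = 3  ->  a_3 = 1/2
  x^2: 12 a_4 + 8 a_2 = 0  ->  12 a_4 = -8 a_2 = -8  ->  a_4 = -2/3
Truncated series: y(x) = -1 - x + x^2 + (1/2) x^3 - (2/3) x^4 + O(x^5).

a_0 = -1; a_1 = -1; a_2 = 1; a_3 = 1/2; a_4 = -2/3


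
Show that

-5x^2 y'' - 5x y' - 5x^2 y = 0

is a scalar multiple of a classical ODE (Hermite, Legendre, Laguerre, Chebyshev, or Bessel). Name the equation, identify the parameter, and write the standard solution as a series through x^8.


All three coefficients share the factor -5; dividing through by -5 gives  x^2 y'' + x y' + x^2 y = 0.
This matches the Bessel equation x^2 y'' + x y' + (x^2 - nu^2) y = 0 with nu^2 = 0, so nu = 0; the solution bounded at x = 0 is J_0(x).
Frobenius at x = 0: indicial roots ±nu; for r = nu the recurrence k(k + 2nu) c_k = -c_{k-2} gives the standard series J_nu(x) = sum_{k>=0} (-1)^k / (k! (k+nu)!) (x/2)^(2k+nu). Evaluate the first 5 terms:
  k = 0: (-1)^0 / (0! * 0! * 2^0) x^0 = 1/(1*1*1) x^0 = (1) x^0
  k = 1: (-1)^1 / (1! * 1! * 2^2) x^2 = -1/(1*1*4) x^2 = (-1/4) x^2
  k = 2: (-1)^2 / (2! * 2! * 2^4) x^4 = 1/(2*2*16) x^4 = (1/64) x^4
  k = 3: (-1)^3 / (3! * 3! * 2^6) x^6 = -1/(6*6*64) x^6 = (-1/2304) x^6
  k = 4: (-1)^4 / (4! * 4! * 2^8) x^8 = 1/(24*24*256) x^8 = (1/147456) x^8
Hence J_0(x) = x^8/147456 - x^6/2304 + x^4/64 - x^2/4 + 1 + ....

J_0(x); series = x^8/147456 - x^6/2304 + x^4/64 - x^2/4 + 1


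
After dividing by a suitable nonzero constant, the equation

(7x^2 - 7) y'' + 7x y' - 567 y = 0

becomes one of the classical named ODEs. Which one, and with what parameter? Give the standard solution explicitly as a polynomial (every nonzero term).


All three coefficients share the factor -7; dividing through by -7 gives  (1 - x^2) y'' - x y' + 81 y = 0.
This matches the Chebyshev equation (1 - x^2) y'' - x y' + n^2 y = 0 (note the -x y' term, not -2x y') with n^2 = 81, so n = 9; the polynomial solution is T_9(x).
With y = sum_k a_k x^k, matching x^k gives (k+2)(k+1) a_{k+2} = (k^2 - n^2) a_k = (k - 9)(k + 9) a_k. The right side vanishes at k = 9, so the series with the parity of 9 terminates at degree 9.
Standard normalization: leading coefficient of T_n is 2^(n-1), so a_9 = 2^8 = 256. Work downward with a_k = (k+1)(k+2) a_{k+2} / ((k - 9)(k + 9)):
  a_7 = (8)(9)(256) / ((7 - 9)(7 + 9)) = 18432/(-32) = -576
  a_5 = (6)(7)(-576) / ((5 - 9)(5 + 9)) = -24192/(-56) = 432
  a_3 = (4)(5)(432) / ((3 - 9)(3 + 9)) = 8640/(-72) = -120
  a_1 = (2)(3)(-120) / ((1 - 9)(1 + 9)) = -720/(-80) = 9
Hence T_9(x) = 256 x^9 - 576 x^7 + 432 x^5 - 120 x^3 + 9 x.

T_9(x); series = 256 x^9 - 576 x^7 + 432 x^5 - 120 x^3 + 9 x


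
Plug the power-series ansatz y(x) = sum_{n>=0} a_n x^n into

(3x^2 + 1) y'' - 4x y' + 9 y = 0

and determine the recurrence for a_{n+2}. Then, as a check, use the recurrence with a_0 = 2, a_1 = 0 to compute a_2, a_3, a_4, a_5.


Substitute y = sum_n a_n x^n.
(1 + 3 x^2) y'' contributes (n+2)(n+1) a_{n+2} + 3 n(n-1) a_n at x^n.
-4 x y'(x) contributes -4 n a_n at x^n.
9 y(x) contributes 9 a_n at x^n.
Matching x^n: (n+2)(n+1) a_{n+2} + (3 n(n-1) - 4 n + 9) a_n = 0.
Thus a_{n+2} = (-3 n(n-1) + 4 n - 9) / ((n+1)(n+2)) * a_n.

Check with a_0 = 2, a_1 = 0 (apply the recurrence for n = 0, 1, 2, 3): a_0 = 2, a_1 = 0, a_2 = -9, a_3 = 0, a_4 = 21/4, a_5 = 0.

a_(n+2) = (-3 n(n-1) + 4 n - 9) / ((n+1)(n+2)) * a_n; check: a_0 = 2, a_1 = 0, a_2 = -9, a_3 = 0, a_4 = 21/4, a_5 = 0


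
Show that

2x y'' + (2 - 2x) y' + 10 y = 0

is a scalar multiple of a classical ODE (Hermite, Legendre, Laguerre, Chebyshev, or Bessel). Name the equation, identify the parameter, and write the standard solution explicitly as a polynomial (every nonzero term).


All three coefficients share the factor 2; dividing through by 2 gives  x y'' + (1 - x) y' + 5 y = 0.
This matches the Laguerre equation x y'' + (1 - x) y' + n y = 0 with n = 5; the polynomial solution is L_5(x).
With y = sum_k a_k x^k, matching x^k gives (k+1)k a_{k+1} + (k+1) a_{k+1} - k a_k + n a_k = 0, i.e. (k+1)^2 a_{k+1} = (k - n) a_k = (k - 5) a_k. The right side vanishes at k = 5, so the series terminates at degree 5.
Standard normalization L_n(0) = 1 gives a_0 = 1. Work upward with a_{k+1} = (k - 5) a_k / (k+1)^2:
  a_1 = (0 - 5)(1) / 1^2 = -5/1 = -5
  a_2 = (1 - 5)(-5) / 2^2 = 20/4 = 5
  a_3 = (2 - 5)(5) / 3^2 = -15/9 = -5/3
  a_4 = (3 - 5)(-5/3) / 4^2 = (10/3)/16 = 5/24
  a_5 = (4 - 5)(5/24) / 5^2 = (-5/24)/25 = -1/120
Hence L_5(x) = -x^5/120 + 5 x^4/24 - 5 x^3/3 + 5 x^2 - 5 x + 1.

L_5(x); series = -x^5/120 + 5 x^4/24 - 5 x^3/3 + 5 x^2 - 5 x + 1


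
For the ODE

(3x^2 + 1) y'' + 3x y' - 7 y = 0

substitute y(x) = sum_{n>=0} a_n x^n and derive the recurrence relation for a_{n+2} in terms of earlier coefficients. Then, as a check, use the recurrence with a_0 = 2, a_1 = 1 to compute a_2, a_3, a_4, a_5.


Substitute y = sum_n a_n x^n.
(1 + 3 x^2) y'' contributes (n+2)(n+1) a_{n+2} + 3 n(n-1) a_n at x^n.
3 x y'(x) contributes 3 n a_n at x^n.
-7 y(x) contributes -7 a_n at x^n.
Matching x^n: (n+2)(n+1) a_{n+2} + (3 n(n-1) + 3 n - 7) a_n = 0.
Thus a_{n+2} = (-3 n(n-1) - 3 n + 7) / ((n+1)(n+2)) * a_n.

Check with a_0 = 2, a_1 = 1 (apply the recurrence for n = 0, 1, 2, 3): a_0 = 2, a_1 = 1, a_2 = 7, a_3 = 2/3, a_4 = -35/12, a_5 = -2/3.

a_(n+2) = (-3 n(n-1) - 3 n + 7) / ((n+1)(n+2)) * a_n; check: a_0 = 2, a_1 = 1, a_2 = 7, a_3 = 2/3, a_4 = -35/12, a_5 = -2/3


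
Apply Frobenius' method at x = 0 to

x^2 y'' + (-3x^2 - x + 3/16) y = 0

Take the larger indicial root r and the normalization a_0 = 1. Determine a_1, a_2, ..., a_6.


Write in Frobenius form y'' + (p(x)/x) y' + (q(x)/x^2) y = 0:
  p(x) = 0,  q(x) = -3x^2 - x + 3/16.
Indicial equation: r(r-1) + (0) r + (3/16) = 0 -> roots r_1 = 3/4, r_2 = 1/4.
Take r = r_1 = 3/4. Let y(x) = x^r sum_{n>=0} a_n x^n with a_0 = 1.
Substitute y = x^r sum a_n x^n and match x^{r+n}. The recurrence is
  D(n) a_n - 1 a_{n-1} - 3 a_{n-2} = 0,  where D(n) = (r+n)(r+n-1) + (0)(r+n) + (3/16).
  a_n = [1 a_{n-1} + 3 a_{n-2}] / D(n).
Since the indicial polynomial factors as (r - r_1)(r - r_2), D(n) = (r_1 + n - r_1)(r_1 + n - r_2) = n(n + 1/2).
Evaluating step by step (a_0 = 1):
  n = 1: D(1) = 1(1 + 1/2) = 3/2; numerator = 1(1) = 1; a_1 = (1)/(3/2) = 2/3
  n = 2: D(2) = 2(2 + 1/2) = 5; numerator = 1(2/3) + 3(1) = 11/3; a_2 = (11/3)/(5) = 11/15
  n = 3: D(3) = 3(3 + 1/2) = 21/2; numerator = 1(11/15) + 3(2/3) = 41/15; a_3 = (41/15)/(21/2) = 82/315
  n = 4: D(4) = 4(4 + 1/2) = 18; numerator = 1(82/315) + 3(11/15) = 155/63; a_4 = (155/63)/(18) = 155/1134
  n = 5: D(5) = 5(5 + 1/2) = 55/2; numerator = 1(155/1134) + 3(82/315) = 5203/5670; a_5 = (5203/5670)/(55/2) = 473/14175
  n = 6: D(6) = 6(6 + 1/2) = 39; numerator = 1(473/14175) + 3(155/1134) = 12571/28350; a_6 = (12571/28350)/(39) = 967/85050

r = 3/4; a_0 = 1; a_1 = 2/3; a_2 = 11/15; a_3 = 82/315; a_4 = 155/1134; a_5 = 473/14175; a_6 = 967/85050
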